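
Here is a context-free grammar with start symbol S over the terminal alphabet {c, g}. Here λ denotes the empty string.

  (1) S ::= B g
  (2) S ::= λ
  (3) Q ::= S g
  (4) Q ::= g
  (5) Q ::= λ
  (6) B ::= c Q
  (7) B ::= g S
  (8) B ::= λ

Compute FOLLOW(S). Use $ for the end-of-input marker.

FIRST(B) = {λ, c, g}
FIRST(S) = {λ, c, g}  (via B g)
FIRST(Q) = {λ, c, g}  (via S g)
FOLLOW(S) includes $ since S is the start symbol.
FOLLOW(B): in S::=B g, B is followed by g with FIRST {g}. Thus FOLLOW(B) = {g}.
FOLLOW(S): in Q::=S g, S is followed by g with FIRST {g}; in B::=g S, the suffix after S is empty, so FOLLOW(S) ⊇ FOLLOW(B) = {g}. Thus FOLLOW(S) = {$, g}.
FOLLOW(Q): in B::=c Q, the suffix after Q is empty, so FOLLOW(Q) ⊇ FOLLOW(B) = {g}. Thus FOLLOW(Q) = {g}.

{$, g}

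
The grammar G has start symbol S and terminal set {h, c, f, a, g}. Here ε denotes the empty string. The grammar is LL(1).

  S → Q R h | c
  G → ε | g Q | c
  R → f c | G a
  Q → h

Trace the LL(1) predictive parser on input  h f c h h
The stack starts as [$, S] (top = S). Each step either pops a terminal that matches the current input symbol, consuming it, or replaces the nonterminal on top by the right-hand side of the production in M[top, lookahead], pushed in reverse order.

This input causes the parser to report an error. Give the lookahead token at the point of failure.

h

step 1: stack=$ S  input=h f c h h $  — expand S → Q R h
step 2: stack=$ h R Q  input=h f c h h $  — expand Q → h
step 3: stack=$ h R h  input=h f c h h $  — match h
step 4: stack=$ h R  input=f c h h $  — expand R → f c
step 5: stack=$ h c f  input=f c h h $  — match f
step 6: stack=$ h c  input=c h h $  — match c
step 7: stack=$ h  input=h h $  — match h
step 8: stack=$  input=h $  — error: stack empty but input remains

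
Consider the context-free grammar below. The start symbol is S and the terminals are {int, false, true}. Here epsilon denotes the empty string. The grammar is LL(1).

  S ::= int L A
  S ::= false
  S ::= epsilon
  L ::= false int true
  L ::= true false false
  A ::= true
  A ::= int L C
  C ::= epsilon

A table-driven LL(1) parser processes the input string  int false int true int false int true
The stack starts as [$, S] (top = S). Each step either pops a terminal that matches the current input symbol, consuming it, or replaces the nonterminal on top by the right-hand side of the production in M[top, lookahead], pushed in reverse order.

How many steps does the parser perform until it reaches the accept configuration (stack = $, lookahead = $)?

13

      Stack               Input                                    Action
   1  $ S                 int false int true int false int true $  expand S ::= int L A
   2  $ A L int           int false int true int false int true $  match int
   3  $ A L               false int true int false int true $      expand L ::= false int true
   4  $ A true int false  false int true int false int true $      match false
   5  $ A true int        int true int false int true $            match int
   6  $ A true            true int false int true $                match true
   7  $ A                 int false int true $                     expand A ::= int L C
   8  $ C L int           int false int true $                     match int
   9  $ C L               false int true $                         expand L ::= false int true
  10  $ C true int false  false int true $                         match false
  11  $ C true int        int true $                               match int
  12  $ C true            true $                                   match true
  13  $ C                 $                                        expand C ::= epsilon
Accept reached after 13 steps.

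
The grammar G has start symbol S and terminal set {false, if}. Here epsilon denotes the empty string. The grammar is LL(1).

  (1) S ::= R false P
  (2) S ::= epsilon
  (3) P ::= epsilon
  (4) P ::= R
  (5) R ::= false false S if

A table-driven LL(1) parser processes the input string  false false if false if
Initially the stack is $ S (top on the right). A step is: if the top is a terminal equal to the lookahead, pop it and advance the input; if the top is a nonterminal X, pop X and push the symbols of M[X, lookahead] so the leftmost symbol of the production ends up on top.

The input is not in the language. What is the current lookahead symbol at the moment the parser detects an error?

if

     Stack                       Input                      Action
  1  $ S                         false false if false if $  expand S ::= R false P
  2  $ P false R                 false false if false if $  expand R ::= false false S if
  3  $ P false if S false false  false false if false if $  match false
  4  $ P false if S false        false if false if $        match false
  5  $ P false if S              if false if $              expand S ::= epsilon
  6  $ P false if                if false if $              match if
  7  $ P false                   false if $                 match false
  8  $ P                         if $                       expand P ::= epsilon
  9  $                           if $                       error: stack empty but input remains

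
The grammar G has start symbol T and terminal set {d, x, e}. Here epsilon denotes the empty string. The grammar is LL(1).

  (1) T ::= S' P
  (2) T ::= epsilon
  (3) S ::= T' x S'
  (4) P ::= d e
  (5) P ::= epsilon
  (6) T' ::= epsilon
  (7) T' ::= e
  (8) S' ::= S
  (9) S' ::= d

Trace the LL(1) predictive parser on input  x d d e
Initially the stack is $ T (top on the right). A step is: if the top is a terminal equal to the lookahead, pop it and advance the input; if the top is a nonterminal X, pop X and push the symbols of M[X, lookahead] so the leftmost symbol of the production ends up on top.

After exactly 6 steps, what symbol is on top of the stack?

d

     Stack        Input      Action
  1  $ T          x d d e $  expand T ::= S' P
  2  $ P S'       x d d e $  expand S' ::= S
  3  $ P S        x d d e $  expand S ::= T' x S'
  4  $ P S' x T'  x d d e $  expand T' ::= epsilon
  5  $ P S' x     x d d e $  match x
  6  $ P S'       d d e $    expand S' ::= d
Stack after step 6: $ P d (top = d).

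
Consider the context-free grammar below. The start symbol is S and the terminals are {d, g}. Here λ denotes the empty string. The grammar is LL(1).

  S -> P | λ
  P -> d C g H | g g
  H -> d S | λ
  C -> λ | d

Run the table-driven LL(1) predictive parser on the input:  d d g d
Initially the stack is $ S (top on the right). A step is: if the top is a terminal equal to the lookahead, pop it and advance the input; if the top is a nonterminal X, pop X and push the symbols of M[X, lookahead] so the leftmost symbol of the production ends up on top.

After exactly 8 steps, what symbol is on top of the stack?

S

step 1: stack=$ S  input=d d g d $  — expand S -> P
step 2: stack=$ P  input=d d g d $  — expand P -> d C g H
step 3: stack=$ H g C d  input=d d g d $  — match d
step 4: stack=$ H g C  input=d g d $  — expand C -> d
step 5: stack=$ H g d  input=d g d $  — match d
step 6: stack=$ H g  input=g d $  — match g
step 7: stack=$ H  input=d $  — expand H -> d S
step 8: stack=$ S d  input=d $  — match d
Stack after step 8: $ S (top = S).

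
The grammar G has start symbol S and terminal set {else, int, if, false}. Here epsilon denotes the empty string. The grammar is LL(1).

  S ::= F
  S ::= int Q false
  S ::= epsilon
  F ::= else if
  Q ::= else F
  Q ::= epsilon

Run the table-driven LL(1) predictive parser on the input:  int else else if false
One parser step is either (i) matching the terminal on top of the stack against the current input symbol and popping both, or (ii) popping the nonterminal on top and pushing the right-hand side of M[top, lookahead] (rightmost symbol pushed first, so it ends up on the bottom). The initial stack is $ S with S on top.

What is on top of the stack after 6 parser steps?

if

     Stack            Input                     Action
  1  $ S              int else else if false $  expand S ::= int Q false
  2  $ false Q int    int else else if false $  match int
  3  $ false Q        else else if false $      expand Q ::= else F
  4  $ false F else   else else if false $      match else
  5  $ false F        else if false $           expand F ::= else if
  6  $ false if else  else if false $           match else
Stack after step 6: $ false if (top = if).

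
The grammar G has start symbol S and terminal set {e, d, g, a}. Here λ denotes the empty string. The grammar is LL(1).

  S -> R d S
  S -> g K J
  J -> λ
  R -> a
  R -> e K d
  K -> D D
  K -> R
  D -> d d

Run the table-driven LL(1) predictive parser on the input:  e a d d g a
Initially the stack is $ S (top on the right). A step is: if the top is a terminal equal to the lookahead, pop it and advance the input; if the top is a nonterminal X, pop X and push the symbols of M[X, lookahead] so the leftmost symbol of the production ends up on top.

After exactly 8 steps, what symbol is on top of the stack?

S

step 1: stack=$ S  input=e a d d g a $  — expand S -> R d S
step 2: stack=$ S d R  input=e a d d g a $  — expand R -> e K d
step 3: stack=$ S d d K e  input=e a d d g a $  — match e
step 4: stack=$ S d d K  input=a d d g a $  — expand K -> R
step 5: stack=$ S d d R  input=a d d g a $  — expand R -> a
step 6: stack=$ S d d a  input=a d d g a $  — match a
step 7: stack=$ S d d  input=d d g a $  — match d
step 8: stack=$ S d  input=d g a $  — match d
Stack after step 8: $ S (top = S).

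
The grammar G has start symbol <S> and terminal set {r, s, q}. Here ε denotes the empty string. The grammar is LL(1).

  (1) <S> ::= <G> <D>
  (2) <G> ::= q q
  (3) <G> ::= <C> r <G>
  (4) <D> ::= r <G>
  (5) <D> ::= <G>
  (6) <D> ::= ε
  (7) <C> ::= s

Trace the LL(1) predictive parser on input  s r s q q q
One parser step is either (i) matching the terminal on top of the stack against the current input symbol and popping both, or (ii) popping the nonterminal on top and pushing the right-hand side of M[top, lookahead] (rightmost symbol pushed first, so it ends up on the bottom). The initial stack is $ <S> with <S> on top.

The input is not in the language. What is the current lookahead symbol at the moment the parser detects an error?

q

step 1: stack=$ <S>  input=s r s q q q $  — expand <S> ::= <G> <D>
step 2: stack=$ <D> <G>  input=s r s q q q $  — expand <G> ::= <C> r <G>
step 3: stack=$ <D> <G> r <C>  input=s r s q q q $  — expand <C> ::= s
step 4: stack=$ <D> <G> r s  input=s r s q q q $  — match s
step 5: stack=$ <D> <G> r  input=r s q q q $  — match r
step 6: stack=$ <D> <G>  input=s q q q $  — expand <G> ::= <C> r <G>
step 7: stack=$ <D> <G> r <C>  input=s q q q $  — expand <C> ::= s
step 8: stack=$ <D> <G> r s  input=s q q q $  — match s
step 9: stack=$ <D> <G> r  input=q q q $  — error: top is terminal r but lookahead is q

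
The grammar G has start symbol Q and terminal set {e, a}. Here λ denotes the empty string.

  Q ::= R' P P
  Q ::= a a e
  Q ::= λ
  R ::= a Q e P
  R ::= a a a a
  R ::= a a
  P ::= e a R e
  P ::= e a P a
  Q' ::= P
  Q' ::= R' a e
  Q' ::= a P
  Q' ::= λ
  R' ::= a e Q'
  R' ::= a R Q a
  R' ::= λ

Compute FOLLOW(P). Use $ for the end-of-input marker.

{$, a, e}

FIRST(R): from R::=a Q e P we get {a}; from R::=a a a a we get {a}; from R::=a a we get {a}. So FIRST(R) = {a}.
FIRST(P): from P::=e a R e we get {e}; from P::=e a P a we get {e}. So FIRST(P) = {e}.
FIRST(R'): from R'::=a e Q' we get {a}; from R'::=a R Q a we get {a}; from R'::=λ we get {λ}. So FIRST(R') = {λ, a}.
FIRST(Q): from Q::=R' P P we get {a, e}; from Q::=a a e we get {a}; from Q::=λ we get {λ}. So FIRST(Q) = {λ, a, e}.
FIRST(Q'): from Q'::=P we get {e}; from Q'::=R' a e we get {a}; from Q'::=a P we get {a}; from Q'::=λ we get {λ}. So FIRST(Q') = {λ, a, e}.
FOLLOW(Q) includes $ since Q is the start symbol.
FOLLOW(Q): in R::=a Q e P, Q is followed by e P with FIRST {e}; in R'::=a R Q a, Q is followed by a with FIRST {a}. Thus FOLLOW(Q) = {$, a, e}.
FOLLOW(R): in P::=e a R e, R is followed by e with FIRST {e}; in R'::=a R Q a, R is followed by Q a with FIRST {a, e}. Thus FOLLOW(R) = {a, e}.
FOLLOW(R'): in Q::=R' P P, R' is followed by P P with FIRST {e}; in Q'::=R' a e, R' is followed by a e with FIRST {a}. Thus FOLLOW(R') = {a, e}.
FOLLOW(Q'): in R'::=a e Q', the suffix after Q' is empty, so FOLLOW(Q') ⊇ FOLLOW(R') = {a, e}. Thus FOLLOW(Q') = {a, e}.
FOLLOW(P): in Q::=R' P P (occurrence 1), P is followed by P with FIRST {e}; in Q::=R' P P (occurrence 2), the suffix after P is empty, so FOLLOW(P) ⊇ FOLLOW(Q) = {$, a, e}; in R::=a Q e P, the suffix after P is empty, so FOLLOW(P) ⊇ FOLLOW(R) = {a, e}; in P::=e a P a, P is followed by a with FIRST {a}; in Q'::=P, the suffix after P is empty, so FOLLOW(P) ⊇ FOLLOW(Q') = {a, e}; in Q'::=a P, the suffix after P is empty, so FOLLOW(P) ⊇ FOLLOW(Q') = {a, e}. Thus FOLLOW(P) = {$, a, e}.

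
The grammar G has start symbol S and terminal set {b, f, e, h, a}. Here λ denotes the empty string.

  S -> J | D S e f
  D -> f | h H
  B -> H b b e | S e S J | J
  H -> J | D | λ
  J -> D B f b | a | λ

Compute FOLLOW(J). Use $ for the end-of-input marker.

{$, a, b, e, f, h}

FIRST(D) = {f, h}
FIRST(J) = {λ, a, f, h}  (via D B f b)
FIRST(S) = {λ, a, f, h}  (via J, D S e f)
FIRST(H) = {λ, a, f, h}  (via J, D)
FIRST(B) = {λ, a, b, e, f, h}  (via H b b e, S e S J, J)
FOLLOW(S) includes $ since S is the start symbol.
FOLLOW(B): in J->D B f b, B is followed by f b with FIRST {f}. Thus FOLLOW(B) = {f}.
FOLLOW(S): in S->D S e f, S is followed by e f with FIRST {e}; in B->S e S J (occurrence 1), S is followed by e S J with FIRST {e}; in B->S e S J (occurrence 2), S is followed by J with FIRST {λ, a, f, h}; in B->S e S J (occurrence 2), the suffix after S is nullable, so FOLLOW(S) ⊇ FOLLOW(B) = {f}. Thus FOLLOW(S) = {$, a, e, f, h}.
FOLLOW(D): in S->D S e f, D is followed by S e f with FIRST {a, e, f, h}; in H->D, the suffix after D is empty, so FOLLOW(D) ⊇ FOLLOW(H) = {a, b, e, f, h}; in J->D B f b, D is followed by B f b with FIRST {a, b, e, f, h}. Thus FOLLOW(D) = {a, b, e, f, h}.
FOLLOW(H): in D->h H, the suffix after H is empty, so FOLLOW(H) ⊇ FOLLOW(D) = {a, b, e, f, h}; in B->H b b e, H is followed by b b e with FIRST {b}. Thus FOLLOW(H) = {a, b, e, f, h}.
FOLLOW(J): in S->J, the suffix after J is empty, so FOLLOW(J) ⊇ FOLLOW(S) = {$, a, e, f, h}; in B->S e S J, the suffix after J is empty, so FOLLOW(J) ⊇ FOLLOW(B) = {f}; in B->J, the suffix after J is empty, so FOLLOW(J) ⊇ FOLLOW(B) = {f}; in H->J, the suffix after J is empty, so FOLLOW(J) ⊇ FOLLOW(H) = {a, b, e, f, h}. Thus FOLLOW(J) = {$, a, b, e, f, h}.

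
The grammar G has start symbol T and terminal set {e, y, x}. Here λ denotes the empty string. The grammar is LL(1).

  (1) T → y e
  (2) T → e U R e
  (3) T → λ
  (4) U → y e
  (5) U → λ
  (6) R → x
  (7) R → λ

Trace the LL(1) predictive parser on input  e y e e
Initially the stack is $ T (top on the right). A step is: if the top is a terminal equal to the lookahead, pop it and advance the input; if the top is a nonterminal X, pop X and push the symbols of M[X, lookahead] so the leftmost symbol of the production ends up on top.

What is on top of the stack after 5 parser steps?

step 1: stack=$ T  input=e y e e $  — expand T → e U R e
step 2: stack=$ e R U e  input=e y e e $  — match e
step 3: stack=$ e R U  input=y e e $  — expand U → y e
step 4: stack=$ e R e y  input=y e e $  — match y
step 5: stack=$ e R e  input=e e $  — match e
Stack after step 5: $ e R (top = R).

R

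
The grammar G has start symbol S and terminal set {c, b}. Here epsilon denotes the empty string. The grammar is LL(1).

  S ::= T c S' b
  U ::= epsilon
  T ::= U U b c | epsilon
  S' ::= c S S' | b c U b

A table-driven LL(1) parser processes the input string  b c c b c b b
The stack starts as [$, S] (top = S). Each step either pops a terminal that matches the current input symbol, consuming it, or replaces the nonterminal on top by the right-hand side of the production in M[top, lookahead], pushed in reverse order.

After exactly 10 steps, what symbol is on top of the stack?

      Stack             Input            Action
   1  $ S               b c c b c b b $  expand S ::= T c S' b
   2  $ b S' c T        b c c b c b b $  expand T ::= U U b c
   3  $ b S' c c b U U  b c c b c b b $  expand U ::= epsilon
   4  $ b S' c c b U    b c c b c b b $  expand U ::= epsilon
   5  $ b S' c c b      b c c b c b b $  match b
   6  $ b S' c c        c c b c b b $    match c
   7  $ b S' c          c b c b b $      match c
   8  $ b S'            b c b b $        expand S' ::= b c U b
   9  $ b b U c b       b c b b $        match b
  10  $ b b U c         c b b $          match c
Stack after step 10: $ b b U (top = U).

U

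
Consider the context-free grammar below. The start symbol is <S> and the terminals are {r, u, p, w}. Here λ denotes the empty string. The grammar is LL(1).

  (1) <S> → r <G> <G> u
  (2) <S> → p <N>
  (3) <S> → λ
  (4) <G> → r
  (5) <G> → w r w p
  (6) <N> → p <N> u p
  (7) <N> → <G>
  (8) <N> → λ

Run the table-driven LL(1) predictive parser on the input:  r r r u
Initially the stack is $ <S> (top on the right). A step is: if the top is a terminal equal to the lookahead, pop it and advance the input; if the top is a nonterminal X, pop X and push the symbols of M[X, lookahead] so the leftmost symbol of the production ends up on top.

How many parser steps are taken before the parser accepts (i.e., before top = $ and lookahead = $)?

step 1: stack=$ <S>  input=r r r u $  — expand <S> → r <G> <G> u
step 2: stack=$ u <G> <G> r  input=r r r u $  — match r
step 3: stack=$ u <G> <G>  input=r r u $  — expand <G> → r
step 4: stack=$ u <G> r  input=r r u $  — match r
step 5: stack=$ u <G>  input=r u $  — expand <G> → r
step 6: stack=$ u r  input=r u $  — match r
step 7: stack=$ u  input=u $  — match u
Accept reached after 7 steps.

7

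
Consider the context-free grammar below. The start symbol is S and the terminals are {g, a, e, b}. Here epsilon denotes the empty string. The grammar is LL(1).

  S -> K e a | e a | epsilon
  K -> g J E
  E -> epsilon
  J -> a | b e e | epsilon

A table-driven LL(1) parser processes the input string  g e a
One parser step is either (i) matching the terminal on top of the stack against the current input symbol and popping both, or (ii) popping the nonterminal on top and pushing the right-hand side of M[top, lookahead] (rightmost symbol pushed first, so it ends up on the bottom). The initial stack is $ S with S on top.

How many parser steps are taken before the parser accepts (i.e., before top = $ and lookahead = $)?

7

step 1: stack=$ S  input=g e a $  — expand S -> K e a
step 2: stack=$ a e K  input=g e a $  — expand K -> g J E
step 3: stack=$ a e E J g  input=g e a $  — match g
step 4: stack=$ a e E J  input=e a $  — expand J -> epsilon
step 5: stack=$ a e E  input=e a $  — expand E -> epsilon
step 6: stack=$ a e  input=e a $  — match e
step 7: stack=$ a  input=a $  — match a
Accept reached after 7 steps.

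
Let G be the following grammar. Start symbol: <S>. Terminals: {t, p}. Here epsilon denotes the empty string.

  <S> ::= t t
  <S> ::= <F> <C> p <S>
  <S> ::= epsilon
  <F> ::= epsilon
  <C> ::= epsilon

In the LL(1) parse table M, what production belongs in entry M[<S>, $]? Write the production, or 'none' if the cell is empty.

FIRST(<F>) = {epsilon}
FIRST(<C>) = {epsilon}
FIRST(<S>) = {epsilon, p, t}  (via <F> <C> p <S>)
FOLLOW(<S>) includes $ since <S> is the start symbol.
FOLLOW(<S>): in <S>::=<F> <C> p <S>, the suffix after <S> is empty (adds nothing new). Thus FOLLOW(<S>) = {$}.
For <S> ::= t t: FIRST(t t) = {t}, so it goes in M[<S>, t] for t ∈ {t}.
For <S> ::= <F> <C> p <S>: FIRST(<F> <C> p <S>) = {p}, so it goes in M[<S>, t] for t ∈ {p}.
For <S> ::= epsilon: FIRST(epsilon) = {epsilon}, so it goes in M[<S>, t] for t ∈ {}; since epsilon ∈ FIRST, also for every t ∈ FOLLOW(<S>) = {$}.

<S> ::= epsilon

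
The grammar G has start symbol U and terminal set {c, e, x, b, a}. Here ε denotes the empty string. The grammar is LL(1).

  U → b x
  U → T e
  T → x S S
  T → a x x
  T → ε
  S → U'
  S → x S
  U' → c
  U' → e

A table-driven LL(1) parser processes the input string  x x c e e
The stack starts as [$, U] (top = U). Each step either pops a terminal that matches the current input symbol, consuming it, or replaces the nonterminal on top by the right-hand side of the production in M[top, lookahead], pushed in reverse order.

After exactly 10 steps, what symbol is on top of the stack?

e

step 1: stack=$ U  input=x x c e e $  — expand U → T e
step 2: stack=$ e T  input=x x c e e $  — expand T → x S S
step 3: stack=$ e S S x  input=x x c e e $  — match x
step 4: stack=$ e S S  input=x c e e $  — expand S → x S
step 5: stack=$ e S S x  input=x c e e $  — match x
step 6: stack=$ e S S  input=c e e $  — expand S → U'
step 7: stack=$ e S U'  input=c e e $  — expand U' → c
step 8: stack=$ e S c  input=c e e $  — match c
step 9: stack=$ e S  input=e e $  — expand S → U'
step 10: stack=$ e U'  input=e e $  — expand U' → e
Stack after step 10: $ e e (top = e).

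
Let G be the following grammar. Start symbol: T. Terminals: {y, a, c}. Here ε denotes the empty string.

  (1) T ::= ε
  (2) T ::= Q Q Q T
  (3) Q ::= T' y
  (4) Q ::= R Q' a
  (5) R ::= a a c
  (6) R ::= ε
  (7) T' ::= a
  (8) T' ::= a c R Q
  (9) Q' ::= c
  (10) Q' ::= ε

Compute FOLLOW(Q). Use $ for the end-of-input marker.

FIRST(R): from R::=a a c we get {a}; from R::=ε we get {ε}. So FIRST(R) = {ε, a}.
FIRST(T'): from T'::=a we get {a}; from T'::=a c R Q we get {a}. So FIRST(T') = {a}.
FIRST(Q'): from Q'::=c we get {c}; from Q'::=ε we get {ε}. So FIRST(Q') = {ε, c}.
FIRST(Q): from Q::=T' y we get {a}; from Q::=R Q' a we get {a, c}. So FIRST(Q) = {a, c}.
FIRST(T): from T::=ε we get {ε}; from T::=Q Q Q T we get {a, c}. So FIRST(T) = {ε, a, c}.
FOLLOW(T) includes $ since T is the start symbol.
FOLLOW(T): in T::=Q Q Q T, the suffix after T is empty (adds nothing new). Thus FOLLOW(T) = {$}.
FOLLOW(R): in Q::=R Q' a, R is followed by Q' a with FIRST {a, c}; in T'::=a c R Q, R is followed by Q with FIRST {a, c}. Thus FOLLOW(R) = {a, c}.
FOLLOW(T'): in Q::=T' y, T' is followed by y with FIRST {y}. Thus FOLLOW(T') = {y}.
FOLLOW(Q): in T::=Q Q Q T (occurrence 1), Q is followed by Q Q T with FIRST {a, c}; in T::=Q Q Q T (occurrence 2), Q is followed by Q T with FIRST {a, c}; in T::=Q Q Q T (occurrence 3), Q is followed by T with FIRST {ε, a, c}; in T::=Q Q Q T (occurrence 3), the suffix after Q is nullable, so FOLLOW(Q) ⊇ FOLLOW(T) = {$}; in T'::=a c R Q, the suffix after Q is empty, so FOLLOW(Q) ⊇ FOLLOW(T') = {y}. Thus FOLLOW(Q) = {$, a, c, y}.
FOLLOW(Q'): in Q::=R Q' a, Q' is followed by a with FIRST {a}. Thus FOLLOW(Q') = {a}.

{$, a, c, y}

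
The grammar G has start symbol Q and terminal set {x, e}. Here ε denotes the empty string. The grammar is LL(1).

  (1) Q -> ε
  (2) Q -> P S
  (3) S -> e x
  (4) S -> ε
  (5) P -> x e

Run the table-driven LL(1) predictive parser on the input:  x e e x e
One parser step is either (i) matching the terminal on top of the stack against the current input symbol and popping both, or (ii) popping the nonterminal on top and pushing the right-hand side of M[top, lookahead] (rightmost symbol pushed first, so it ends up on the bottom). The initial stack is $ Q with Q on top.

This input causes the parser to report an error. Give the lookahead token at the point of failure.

step 1: stack=$ Q  input=x e e x e $  — expand Q -> P S
step 2: stack=$ S P  input=x e e x e $  — expand P -> x e
step 3: stack=$ S e x  input=x e e x e $  — match x
step 4: stack=$ S e  input=e e x e $  — match e
step 5: stack=$ S  input=e x e $  — expand S -> e x
step 6: stack=$ x e  input=e x e $  — match e
step 7: stack=$ x  input=x e $  — match x
step 8: stack=$  input=e $  — error: stack empty but input remains

e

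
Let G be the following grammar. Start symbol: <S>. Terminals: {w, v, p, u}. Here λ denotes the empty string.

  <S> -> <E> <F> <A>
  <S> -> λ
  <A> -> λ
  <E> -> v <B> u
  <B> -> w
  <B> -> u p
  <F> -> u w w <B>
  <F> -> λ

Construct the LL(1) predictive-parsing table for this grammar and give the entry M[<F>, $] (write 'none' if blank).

FIRST(<A>): from <A>->λ we get {λ}. So FIRST(<A>) = {λ}.
FIRST(<E>): from <E>->v <B> u we get {v}. So FIRST(<E>) = {v}.
FIRST(<B>): from <B>->w we get {w}; from <B>->u p we get {u}. So FIRST(<B>) = {u, w}.
FIRST(<F>): from <F>->u w w <B> we get {u}; from <F>->λ we get {λ}. So FIRST(<F>) = {λ, u}.
FIRST(<S>): from <S>-><E> <F> <A> we get {v}; from <S>->λ we get {λ}. So FIRST(<S>) = {λ, v}.
FOLLOW(<S>) includes $ since <S> is the start symbol.
FOLLOW(<S>): <S> appears on no right-hand side. Thus FOLLOW(<S>) = {$}.
FOLLOW(<F>): in <S>-><E> <F> <A>, <F> is followed by <A> with FIRST {λ}; in <S>-><E> <F> <A>, the suffix after <F> is nullable, so FOLLOW(<F>) ⊇ FOLLOW(<S>) = {$}. Thus FOLLOW(<F>) = {$}.
For <F> -> u w w <B>: FIRST(u w w <B>) = {u}, so it goes in M[<F>, t] for t ∈ {u}.
For <F> -> λ: FIRST(λ) = {λ}, so it goes in M[<F>, t] for t ∈ {}; since λ ∈ FIRST, also for every t ∈ FOLLOW(<F>) = {$}.

<F> -> λ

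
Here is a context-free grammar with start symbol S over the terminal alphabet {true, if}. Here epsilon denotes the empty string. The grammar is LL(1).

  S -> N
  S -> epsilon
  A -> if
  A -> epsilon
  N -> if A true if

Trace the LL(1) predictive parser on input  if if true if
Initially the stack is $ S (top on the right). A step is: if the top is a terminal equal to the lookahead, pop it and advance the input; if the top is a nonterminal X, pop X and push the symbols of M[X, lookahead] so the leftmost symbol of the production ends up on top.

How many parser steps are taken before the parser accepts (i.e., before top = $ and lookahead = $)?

7

     Stack           Input            Action
  1  $ S             if if true if $  expand S -> N
  2  $ N             if if true if $  expand N -> if A true if
  3  $ if true A if  if if true if $  match if
  4  $ if true A     if true if $     expand A -> if
  5  $ if true if    if true if $     match if
  6  $ if true       true if $        match true
  7  $ if            if $             match if
Accept reached after 7 steps.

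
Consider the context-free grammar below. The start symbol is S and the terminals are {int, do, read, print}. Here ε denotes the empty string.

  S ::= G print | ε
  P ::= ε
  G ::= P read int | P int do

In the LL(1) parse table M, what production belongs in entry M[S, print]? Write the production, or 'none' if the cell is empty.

none

FIRST(P): from P::=ε we get {ε}. So FIRST(P) = {ε}.
FIRST(G): from G::=P read int we get {read}; from G::=P int do we get {int}. So FIRST(G) = {int, read}.
FIRST(S): from S::=G print we get {int, read}; from S::=ε we get {ε}. So FIRST(S) = {ε, int, read}.
FOLLOW(S) includes $ since S is the start symbol.
FOLLOW(S): S appears on no right-hand side. Thus FOLLOW(S) = {$}.
For S ::= G print: FIRST(G print) = {int, read}, so it goes in M[S, t] for t ∈ {int, read}.
For S ::= ε: FIRST(ε) = {ε}, so it goes in M[S, t] for t ∈ {}; since ε ∈ FIRST, also for every t ∈ FOLLOW(S) = {$}.
None of these place a production in M[S, print].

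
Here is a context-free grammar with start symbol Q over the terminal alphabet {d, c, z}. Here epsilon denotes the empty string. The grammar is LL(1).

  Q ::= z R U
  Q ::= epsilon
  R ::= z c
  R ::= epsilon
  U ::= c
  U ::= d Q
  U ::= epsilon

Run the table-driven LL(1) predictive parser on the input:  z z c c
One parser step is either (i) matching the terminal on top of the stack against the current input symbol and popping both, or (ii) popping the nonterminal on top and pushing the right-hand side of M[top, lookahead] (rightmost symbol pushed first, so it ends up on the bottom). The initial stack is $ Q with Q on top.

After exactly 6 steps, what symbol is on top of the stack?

     Stack    Input      Action
  1  $ Q      z z c c $  expand Q ::= z R U
  2  $ U R z  z z c c $  match z
  3  $ U R    z c c $    expand R ::= z c
  4  $ U c z  z c c $    match z
  5  $ U c    c c $      match c
  6  $ U      c $        expand U ::= c
Stack after step 6: $ c (top = c).

c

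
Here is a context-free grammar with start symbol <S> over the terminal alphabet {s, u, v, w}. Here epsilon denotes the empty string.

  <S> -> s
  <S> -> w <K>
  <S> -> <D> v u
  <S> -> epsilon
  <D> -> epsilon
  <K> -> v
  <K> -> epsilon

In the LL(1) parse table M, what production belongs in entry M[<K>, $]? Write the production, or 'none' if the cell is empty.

FIRST(<D>) = {epsilon}
FIRST(<K>) = {epsilon, v}
FIRST(<S>) = {epsilon, s, v, w}  (via <D> v u)
FOLLOW(<S>) includes $ since <S> is the start symbol.
FOLLOW(<S>): <S> appears on no right-hand side. Thus FOLLOW(<S>) = {$}.
FOLLOW(<K>): in <S>->w <K>, the suffix after <K> is empty, so FOLLOW(<K>) ⊇ FOLLOW(<S>) = {$}. Thus FOLLOW(<K>) = {$}.
For <K> -> v: FIRST(v) = {v}, so it goes in M[<K>, t] for t ∈ {v}.
For <K> -> epsilon: FIRST(epsilon) = {epsilon}, so it goes in M[<K>, t] for t ∈ {}; since epsilon ∈ FIRST, also for every t ∈ FOLLOW(<K>) = {$}.

<K> -> epsilon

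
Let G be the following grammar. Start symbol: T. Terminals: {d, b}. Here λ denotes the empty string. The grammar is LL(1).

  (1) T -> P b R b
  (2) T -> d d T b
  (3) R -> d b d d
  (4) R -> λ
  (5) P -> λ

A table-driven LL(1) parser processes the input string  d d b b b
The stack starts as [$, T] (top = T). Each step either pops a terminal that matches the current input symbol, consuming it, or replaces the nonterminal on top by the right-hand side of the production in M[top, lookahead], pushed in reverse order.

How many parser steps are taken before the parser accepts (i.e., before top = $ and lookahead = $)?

step 1: stack=$ T  input=d d b b b $  — expand T -> d d T b
step 2: stack=$ b T d d  input=d d b b b $  — match d
step 3: stack=$ b T d  input=d b b b $  — match d
step 4: stack=$ b T  input=b b b $  — expand T -> P b R b
step 5: stack=$ b b R b P  input=b b b $  — expand P -> λ
step 6: stack=$ b b R b  input=b b b $  — match b
step 7: stack=$ b b R  input=b b $  — expand R -> λ
step 8: stack=$ b b  input=b b $  — match b
step 9: stack=$ b  input=b $  — match b
Accept reached after 9 steps.

9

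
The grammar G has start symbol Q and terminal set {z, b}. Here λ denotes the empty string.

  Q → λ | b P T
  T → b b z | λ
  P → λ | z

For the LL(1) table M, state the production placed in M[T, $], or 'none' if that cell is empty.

FIRST(Q) = {λ, b}
FIRST(T) = {λ, b}
FIRST(P) = {λ, z}
FOLLOW(Q) includes $ since Q is the start symbol.
FOLLOW(Q): Q appears on no right-hand side. Thus FOLLOW(Q) = {$}.
FOLLOW(T): in Q→b P T, the suffix after T is empty, so FOLLOW(T) ⊇ FOLLOW(Q) = {$}. Thus FOLLOW(T) = {$}.
For T → b b z: FIRST(b b z) = {b}, so it goes in M[T, t] for t ∈ {b}.
For T → λ: FIRST(λ) = {λ}, so it goes in M[T, t] for t ∈ {}; since λ ∈ FIRST, also for every t ∈ FOLLOW(T) = {$}.

T → λ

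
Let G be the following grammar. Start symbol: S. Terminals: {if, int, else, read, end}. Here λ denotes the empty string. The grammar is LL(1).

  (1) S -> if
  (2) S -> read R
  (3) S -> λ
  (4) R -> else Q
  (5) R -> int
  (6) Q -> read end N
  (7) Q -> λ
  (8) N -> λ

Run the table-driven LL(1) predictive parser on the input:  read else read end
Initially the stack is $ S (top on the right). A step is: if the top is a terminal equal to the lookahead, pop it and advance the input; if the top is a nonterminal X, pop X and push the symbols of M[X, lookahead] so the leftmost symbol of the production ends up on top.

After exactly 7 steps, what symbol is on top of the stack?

N

     Stack         Input                 Action
  1  $ S           read else read end $  expand S -> read R
  2  $ R read      read else read end $  match read
  3  $ R           else read end $       expand R -> else Q
  4  $ Q else      else read end $       match else
  5  $ Q           read end $            expand Q -> read end N
  6  $ N end read  read end $            match read
  7  $ N end       end $                 match end
Stack after step 7: $ N (top = N).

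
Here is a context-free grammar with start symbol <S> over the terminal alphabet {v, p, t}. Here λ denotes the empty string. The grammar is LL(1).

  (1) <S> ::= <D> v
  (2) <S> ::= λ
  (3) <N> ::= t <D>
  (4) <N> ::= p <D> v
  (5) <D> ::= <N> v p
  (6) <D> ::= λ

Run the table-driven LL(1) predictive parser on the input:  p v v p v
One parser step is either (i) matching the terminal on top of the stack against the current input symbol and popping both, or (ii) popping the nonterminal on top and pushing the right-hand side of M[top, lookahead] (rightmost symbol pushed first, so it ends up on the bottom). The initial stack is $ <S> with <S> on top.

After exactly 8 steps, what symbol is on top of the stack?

v

step 1: stack=$ <S>  input=p v v p v $  — expand <S> ::= <D> v
step 2: stack=$ v <D>  input=p v v p v $  — expand <D> ::= <N> v p
step 3: stack=$ v p v <N>  input=p v v p v $  — expand <N> ::= p <D> v
step 4: stack=$ v p v v <D> p  input=p v v p v $  — match p
step 5: stack=$ v p v v <D>  input=v v p v $  — expand <D> ::= λ
step 6: stack=$ v p v v  input=v v p v $  — match v
step 7: stack=$ v p v  input=v p v $  — match v
step 8: stack=$ v p  input=p v $  — match p
Stack after step 8: $ v (top = v).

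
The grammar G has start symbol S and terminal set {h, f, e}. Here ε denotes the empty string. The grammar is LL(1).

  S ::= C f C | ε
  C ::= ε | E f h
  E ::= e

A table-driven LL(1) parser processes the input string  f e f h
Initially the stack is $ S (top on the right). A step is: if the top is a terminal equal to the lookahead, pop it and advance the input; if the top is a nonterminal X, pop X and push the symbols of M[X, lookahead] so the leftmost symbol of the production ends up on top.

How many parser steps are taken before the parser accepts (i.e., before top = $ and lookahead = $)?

     Stack    Input      Action
  1  $ S      f e f h $  expand S ::= C f C
  2  $ C f C  f e f h $  expand C ::= ε
  3  $ C f    f e f h $  match f
  4  $ C      e f h $    expand C ::= E f h
  5  $ h f E  e f h $    expand E ::= e
  6  $ h f e  e f h $    match e
  7  $ h f    f h $      match f
  8  $ h      h $        match h
Accept reached after 8 steps.

8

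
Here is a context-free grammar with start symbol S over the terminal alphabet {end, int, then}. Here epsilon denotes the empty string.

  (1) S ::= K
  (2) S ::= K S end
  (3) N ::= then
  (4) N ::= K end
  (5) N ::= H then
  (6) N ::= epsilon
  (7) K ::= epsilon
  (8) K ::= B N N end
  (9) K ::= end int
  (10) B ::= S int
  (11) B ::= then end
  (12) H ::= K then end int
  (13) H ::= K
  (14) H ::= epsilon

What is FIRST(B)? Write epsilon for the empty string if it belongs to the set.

{end, int, then}

FIRST(S) = {epsilon, end, int, then}  (via K, K S end)
FIRST(B) = {end, int, then}  (via S int)
FIRST(K) = {epsilon, end, int, then}  (via B N N end)
FIRST(H) = {epsilon, end, int, then}  (via K then end int, K)
FIRST(N) = {epsilon, end, int, then}  (via K end, H then)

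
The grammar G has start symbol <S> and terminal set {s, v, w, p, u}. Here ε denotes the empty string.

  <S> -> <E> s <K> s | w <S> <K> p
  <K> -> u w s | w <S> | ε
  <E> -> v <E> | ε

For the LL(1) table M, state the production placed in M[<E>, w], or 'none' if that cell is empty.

none

FIRST(<K>): from <K>->u w s we get {u}; from <K>->w <S> we get {w}; from <K>->ε we get {ε}. So FIRST(<K>) = {ε, u, w}.
FIRST(<E>): from <E>->v <E> we get {v}; from <E>->ε we get {ε}. So FIRST(<E>) = {ε, v}.
FIRST(<S>): from <S>-><E> s <K> s we get {s, v}; from <S>->w <S> <K> p we get {w}. So FIRST(<S>) = {s, v, w}.
FOLLOW(<S>) includes $ since <S> is the start symbol.
FOLLOW(<E>): in <S>-><E> s <K> s, <E> is followed by s <K> s with FIRST {s}; in <E>->v <E>, the suffix after <E> is empty (adds nothing new). Thus FOLLOW(<E>) = {s}.
For <E> -> v <E>: FIRST(v <E>) = {v}, so it goes in M[<E>, t] for t ∈ {v}.
For <E> -> ε: FIRST(ε) = {ε}, so it goes in M[<E>, t] for t ∈ {}; since ε ∈ FIRST, also for every t ∈ FOLLOW(<E>) = {s}.
None of these place a production in M[<E>, w].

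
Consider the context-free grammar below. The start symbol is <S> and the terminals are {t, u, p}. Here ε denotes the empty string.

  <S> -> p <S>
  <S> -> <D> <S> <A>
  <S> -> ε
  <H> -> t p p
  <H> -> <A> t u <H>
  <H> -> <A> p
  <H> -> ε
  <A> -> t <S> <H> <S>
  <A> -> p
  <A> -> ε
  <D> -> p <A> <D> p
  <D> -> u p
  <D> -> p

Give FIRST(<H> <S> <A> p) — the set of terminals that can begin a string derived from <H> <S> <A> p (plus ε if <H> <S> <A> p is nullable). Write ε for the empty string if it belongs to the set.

FIRST(<A>): from <A>->t <S> <H> <S> we get {t}; from <A>->p we get {p}; from <A>->ε we get {ε}. So FIRST(<A>) = {ε, p, t}.
FIRST(<D>): from <D>->p <A> <D> p we get {p}; from <D>->u p we get {u}; from <D>->p we get {p}. So FIRST(<D>) = {p, u}.
FIRST(<S>): from <S>->p <S> we get {p}; from <S>-><D> <S> <A> we get {p, u}; from <S>->ε we get {ε}. So FIRST(<S>) = {ε, p, u}.
FIRST(<H>): from <H>->t p p we get {t}; from <H>-><A> t u <H> we get {p, t}; from <H>-><A> p we get {p, t}; from <H>->ε we get {ε}. So FIRST(<H>) = {ε, p, t}.
FIRST(<H> <S> <A> p): take FIRST of each symbol in turn, carrying on past any symbol whose FIRST contains ε; result {p, t, u}.

{p, t, u}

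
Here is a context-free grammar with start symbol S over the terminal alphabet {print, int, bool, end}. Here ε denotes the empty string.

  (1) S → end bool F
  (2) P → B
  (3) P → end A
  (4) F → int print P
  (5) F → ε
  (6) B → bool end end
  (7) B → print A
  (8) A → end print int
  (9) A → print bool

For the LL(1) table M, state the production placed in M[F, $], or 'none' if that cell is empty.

FIRST(S) = {end}
FIRST(F) = {ε, int}
FIRST(B) = {bool, print}
FIRST(A) = {end, print}
FIRST(P) = {bool, end, print}  (via B)
FOLLOW(S) includes $ since S is the start symbol.
FOLLOW(S): S appears on no right-hand side. Thus FOLLOW(S) = {$}.
FOLLOW(F): in S→end bool F, the suffix after F is empty, so FOLLOW(F) ⊇ FOLLOW(S) = {$}. Thus FOLLOW(F) = {$}.
For F → int print P: FIRST(int print P) = {int}, so it goes in M[F, t] for t ∈ {int}.
For F → ε: FIRST(ε) = {ε}, so it goes in M[F, t] for t ∈ {}; since ε ∈ FIRST, also for every t ∈ FOLLOW(F) = {$}.

F → ε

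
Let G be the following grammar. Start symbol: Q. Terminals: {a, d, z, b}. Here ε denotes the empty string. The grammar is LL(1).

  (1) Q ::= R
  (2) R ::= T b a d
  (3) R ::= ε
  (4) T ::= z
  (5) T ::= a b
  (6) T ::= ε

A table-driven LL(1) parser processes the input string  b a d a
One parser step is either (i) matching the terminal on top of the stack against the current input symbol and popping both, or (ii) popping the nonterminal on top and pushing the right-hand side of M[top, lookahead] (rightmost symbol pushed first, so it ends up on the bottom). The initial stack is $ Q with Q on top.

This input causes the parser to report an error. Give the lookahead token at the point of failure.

     Stack      Input      Action
  1  $ Q        b a d a $  expand Q ::= R
  2  $ R        b a d a $  expand R ::= T b a d
  3  $ d a b T  b a d a $  expand T ::= ε
  4  $ d a b    b a d a $  match b
  5  $ d a      a d a $    match a
  6  $ d        d a $      match d
  7  $          a $        error: stack empty but input remains

a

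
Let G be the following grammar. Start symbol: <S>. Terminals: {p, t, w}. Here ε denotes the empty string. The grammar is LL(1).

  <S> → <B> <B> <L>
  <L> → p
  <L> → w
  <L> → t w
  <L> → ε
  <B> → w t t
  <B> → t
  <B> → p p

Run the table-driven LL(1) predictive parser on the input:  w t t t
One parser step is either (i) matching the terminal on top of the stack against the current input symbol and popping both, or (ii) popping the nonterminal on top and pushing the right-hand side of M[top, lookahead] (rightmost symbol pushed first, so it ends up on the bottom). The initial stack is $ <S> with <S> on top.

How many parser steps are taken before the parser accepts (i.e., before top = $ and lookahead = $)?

8

step 1: stack=$ <S>  input=w t t t $  — expand <S> → <B> <B> <L>
step 2: stack=$ <L> <B> <B>  input=w t t t $  — expand <B> → w t t
step 3: stack=$ <L> <B> t t w  input=w t t t $  — match w
step 4: stack=$ <L> <B> t t  input=t t t $  — match t
step 5: stack=$ <L> <B> t  input=t t $  — match t
step 6: stack=$ <L> <B>  input=t $  — expand <B> → t
step 7: stack=$ <L> t  input=t $  — match t
step 8: stack=$ <L>  input=$  — expand <L> → ε
Accept reached after 8 steps.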